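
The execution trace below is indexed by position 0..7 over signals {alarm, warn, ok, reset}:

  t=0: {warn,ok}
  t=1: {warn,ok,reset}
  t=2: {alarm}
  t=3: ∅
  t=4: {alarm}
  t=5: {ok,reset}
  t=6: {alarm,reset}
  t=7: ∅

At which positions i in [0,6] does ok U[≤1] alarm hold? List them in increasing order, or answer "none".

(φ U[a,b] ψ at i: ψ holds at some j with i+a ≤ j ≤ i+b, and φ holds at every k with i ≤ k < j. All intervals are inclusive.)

1, 2, 4, 5, 6

Evaluate at each i in [0,6]:
  i=0: ✗ (no rhs in [0,1])
  i=1: ✓ (rhs at j=2; lhs holds on [1,1])
  i=2: ✓ (rhs at j=2)
  i=3: ✗ (lhs fails at k=3 before rhs at j=4)
  i=4: ✓ (rhs at j=4)
  i=5: ✓ (rhs at j=6; lhs holds on [5,5])
  i=6: ✓ (rhs at j=6)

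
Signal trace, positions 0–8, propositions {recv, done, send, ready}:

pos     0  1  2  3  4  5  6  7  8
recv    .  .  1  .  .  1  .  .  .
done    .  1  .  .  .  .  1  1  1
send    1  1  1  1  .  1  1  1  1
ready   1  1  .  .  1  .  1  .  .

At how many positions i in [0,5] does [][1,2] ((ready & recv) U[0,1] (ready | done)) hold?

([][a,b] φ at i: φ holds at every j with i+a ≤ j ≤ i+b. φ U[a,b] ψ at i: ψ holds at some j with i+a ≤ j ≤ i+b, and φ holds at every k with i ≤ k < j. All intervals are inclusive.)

1

Evaluate at each i in [0,5]:
  i=0: ✗ (fails at j=2)
  i=1: ✗ (fails at j=2)
  i=2: ✗ (fails at j=3)
  i=3: ✗ (fails at j=5)
  i=4: ✗ (fails at j=5)
  i=5: ✓ (all of [6,7])
Positions where it holds: {5} → 1.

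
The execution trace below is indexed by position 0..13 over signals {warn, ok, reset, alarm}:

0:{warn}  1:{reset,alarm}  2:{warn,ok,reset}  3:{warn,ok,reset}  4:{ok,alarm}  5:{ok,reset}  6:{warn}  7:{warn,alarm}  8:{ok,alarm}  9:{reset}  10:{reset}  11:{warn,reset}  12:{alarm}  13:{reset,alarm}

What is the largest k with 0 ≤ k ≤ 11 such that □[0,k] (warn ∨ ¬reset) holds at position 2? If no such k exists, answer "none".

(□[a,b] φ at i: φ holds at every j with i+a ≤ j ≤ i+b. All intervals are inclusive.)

(warn ∨ ¬reset) must hold from j=2 onward; find where it first fails.
  j=2: holds
  j=3: holds
  j=4: holds
  j=5: fails
Holds on [2,4], so largest k = 2.

2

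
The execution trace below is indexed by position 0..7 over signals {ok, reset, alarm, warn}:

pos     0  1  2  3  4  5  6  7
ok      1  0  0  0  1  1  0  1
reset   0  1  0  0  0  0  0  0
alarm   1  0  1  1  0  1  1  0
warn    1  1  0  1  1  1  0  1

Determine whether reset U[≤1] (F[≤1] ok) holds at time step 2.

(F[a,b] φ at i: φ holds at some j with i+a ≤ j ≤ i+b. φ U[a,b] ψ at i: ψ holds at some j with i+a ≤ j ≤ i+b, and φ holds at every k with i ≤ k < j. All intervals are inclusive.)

Need some j in [2,3] with F[≤1] ok, and reset at every k in [2,j-1].
  j=2: F[≤1] ok — fails (none in [2,3]).
  j=3: F[≤1] ok holds, but reset fails at k=2 → not this j.
No j in the window works → until fails.

False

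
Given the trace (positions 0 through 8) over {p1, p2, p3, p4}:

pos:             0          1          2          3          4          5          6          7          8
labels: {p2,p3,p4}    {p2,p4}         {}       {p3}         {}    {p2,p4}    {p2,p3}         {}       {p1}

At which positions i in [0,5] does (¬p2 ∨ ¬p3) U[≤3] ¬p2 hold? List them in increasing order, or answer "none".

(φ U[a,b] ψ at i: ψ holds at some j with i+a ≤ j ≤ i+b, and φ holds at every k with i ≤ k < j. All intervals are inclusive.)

Evaluate at each i in [0,5]:
  i=0: ✗ (lhs fails at k=0 before rhs at j=2)
  i=1: ✓ (rhs at j=2; lhs holds on [1,1])
  i=2: ✓ (rhs at j=2)
  i=3: ✓ (rhs at j=3)
  i=4: ✓ (rhs at j=4)
  i=5: ✗ (lhs fails at k=6 before rhs at j=7)

1, 2, 3, 4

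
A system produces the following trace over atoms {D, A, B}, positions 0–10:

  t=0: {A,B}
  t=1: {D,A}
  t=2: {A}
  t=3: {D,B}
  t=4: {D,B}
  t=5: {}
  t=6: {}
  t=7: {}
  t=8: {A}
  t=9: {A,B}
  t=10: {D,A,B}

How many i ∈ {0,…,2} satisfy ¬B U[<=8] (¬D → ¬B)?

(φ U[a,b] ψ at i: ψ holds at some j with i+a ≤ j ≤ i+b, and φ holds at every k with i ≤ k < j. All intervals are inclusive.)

2

Evaluate at each i in [0,2]:
  i=0: ✗ (lhs fails at k=0 before rhs at j=1)
  i=1: ✓ (rhs at j=1)
  i=2: ✓ (rhs at j=2)
Positions where it holds: {1, 2} → 2.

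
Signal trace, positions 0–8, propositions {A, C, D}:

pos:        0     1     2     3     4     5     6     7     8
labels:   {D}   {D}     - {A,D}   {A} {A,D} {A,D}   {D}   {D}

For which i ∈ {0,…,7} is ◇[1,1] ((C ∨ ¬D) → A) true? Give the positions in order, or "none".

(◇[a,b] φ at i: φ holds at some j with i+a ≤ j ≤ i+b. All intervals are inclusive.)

Evaluate at each i in [0,7]:
  i=0: ✓ (witness j=1)
  i=1: ✗ (none in [2,2])
  i=2: ✓ (witness j=3)
  i=3: ✓ (witness j=4)
  i=4: ✓ (witness j=5)
  i=5: ✓ (witness j=6)
  i=6: ✓ (witness j=7)
  i=7: ✓ (witness j=8)

0, 2, 3, 4, 5, 6, 7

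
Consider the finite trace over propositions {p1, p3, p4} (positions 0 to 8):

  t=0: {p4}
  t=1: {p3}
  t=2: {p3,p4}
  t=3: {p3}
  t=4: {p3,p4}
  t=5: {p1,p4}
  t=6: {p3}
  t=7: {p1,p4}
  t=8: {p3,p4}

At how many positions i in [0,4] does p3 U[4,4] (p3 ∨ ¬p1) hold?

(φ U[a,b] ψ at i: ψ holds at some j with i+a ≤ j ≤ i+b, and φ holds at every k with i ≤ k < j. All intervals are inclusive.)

Evaluate at each i in [0,4]:
  i=0: ✗ (lhs fails at k=0 before rhs at j=4)
  i=1: ✗ (no rhs in [5,5])
  i=2: ✗ (lhs fails at k=5 before rhs at j=6)
  i=3: ✗ (no rhs in [7,7])
  i=4: ✗ (lhs fails at k=5 before rhs at j=8)
Positions where it holds: {} → 0.

0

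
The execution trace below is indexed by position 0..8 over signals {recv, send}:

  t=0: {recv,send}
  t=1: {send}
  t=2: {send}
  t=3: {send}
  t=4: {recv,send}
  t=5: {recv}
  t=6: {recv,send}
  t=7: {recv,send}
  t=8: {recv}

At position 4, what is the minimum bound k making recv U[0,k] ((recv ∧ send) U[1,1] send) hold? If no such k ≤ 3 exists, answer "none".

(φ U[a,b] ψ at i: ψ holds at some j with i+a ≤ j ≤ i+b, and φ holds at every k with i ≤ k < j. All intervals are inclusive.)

Need earliest j ≥ 4 with ((recv ∧ send) U[1,1] send), and recv at every k in [4,j-1].
  j=4: rhs fails.
  j=5: rhs fails.
  j=6: rhs holds; lhs holds on [4,5]. k = 2.

2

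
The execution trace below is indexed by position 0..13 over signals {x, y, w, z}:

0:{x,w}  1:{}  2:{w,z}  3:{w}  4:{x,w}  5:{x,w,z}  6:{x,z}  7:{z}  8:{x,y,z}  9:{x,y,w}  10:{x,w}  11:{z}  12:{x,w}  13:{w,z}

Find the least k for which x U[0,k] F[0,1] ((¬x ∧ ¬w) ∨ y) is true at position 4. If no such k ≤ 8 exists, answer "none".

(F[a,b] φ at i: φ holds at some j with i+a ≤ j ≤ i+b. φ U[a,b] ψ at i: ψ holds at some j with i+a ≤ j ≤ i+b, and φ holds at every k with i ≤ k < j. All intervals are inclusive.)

Need earliest j ≥ 4 with F[0,1] ((¬x ∧ ¬w) ∨ y), and x at every k in [4,j-1].
  j=4: rhs fails.
  j=5: rhs fails.
  j=6: rhs holds; lhs holds on [4,5]. k = 2.

2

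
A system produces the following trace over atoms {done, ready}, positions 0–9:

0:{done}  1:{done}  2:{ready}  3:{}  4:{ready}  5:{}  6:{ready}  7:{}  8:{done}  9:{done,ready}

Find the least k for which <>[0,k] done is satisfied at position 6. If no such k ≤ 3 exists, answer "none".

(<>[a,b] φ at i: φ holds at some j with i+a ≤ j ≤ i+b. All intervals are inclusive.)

Scan j = 6,7,… for done:
  j=6: fails
  j=7: fails
  j=8: holds
First hit at j=8, so smallest k = 8-6 = 2.

2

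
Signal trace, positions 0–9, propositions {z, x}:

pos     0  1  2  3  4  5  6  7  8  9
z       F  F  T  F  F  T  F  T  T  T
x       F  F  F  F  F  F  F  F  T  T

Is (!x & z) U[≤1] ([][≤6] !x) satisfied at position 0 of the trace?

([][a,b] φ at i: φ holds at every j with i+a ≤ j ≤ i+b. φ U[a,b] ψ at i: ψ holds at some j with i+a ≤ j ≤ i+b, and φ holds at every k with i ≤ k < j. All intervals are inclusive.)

Need some j in [0,1] with [][≤6] !x, and (!x & z) at every k in [0,j-1].
  j=0: [][≤6] !x holds; no prefix to check → satisfied.

Holds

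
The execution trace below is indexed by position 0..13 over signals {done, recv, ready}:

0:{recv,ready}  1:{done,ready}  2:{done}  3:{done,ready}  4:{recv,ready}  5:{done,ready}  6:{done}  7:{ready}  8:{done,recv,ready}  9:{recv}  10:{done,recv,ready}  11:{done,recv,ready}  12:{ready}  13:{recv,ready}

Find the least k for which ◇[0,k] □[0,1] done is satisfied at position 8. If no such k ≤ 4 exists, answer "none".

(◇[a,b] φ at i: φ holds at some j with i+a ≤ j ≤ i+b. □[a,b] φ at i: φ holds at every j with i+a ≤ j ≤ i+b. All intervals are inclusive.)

2

Scan j = 8,9,… for □[0,1] done:
  j=8: fails
  j=9: fails
  j=10: holds
First hit at j=10, so smallest k = 10-8 = 2.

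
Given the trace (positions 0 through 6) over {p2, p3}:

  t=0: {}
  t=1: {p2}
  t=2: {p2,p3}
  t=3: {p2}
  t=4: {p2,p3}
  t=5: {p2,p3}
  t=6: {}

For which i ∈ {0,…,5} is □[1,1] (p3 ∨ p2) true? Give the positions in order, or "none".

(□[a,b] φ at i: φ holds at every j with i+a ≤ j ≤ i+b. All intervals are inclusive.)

0, 1, 2, 3, 4

Evaluate at each i in [0,5]:
  i=0: ✓ (all of [1,1])
  i=1: ✓ (all of [2,2])
  i=2: ✓ (all of [3,3])
  i=3: ✓ (all of [4,4])
  i=4: ✓ (all of [5,5])
  i=5: ✗ (fails at j=6)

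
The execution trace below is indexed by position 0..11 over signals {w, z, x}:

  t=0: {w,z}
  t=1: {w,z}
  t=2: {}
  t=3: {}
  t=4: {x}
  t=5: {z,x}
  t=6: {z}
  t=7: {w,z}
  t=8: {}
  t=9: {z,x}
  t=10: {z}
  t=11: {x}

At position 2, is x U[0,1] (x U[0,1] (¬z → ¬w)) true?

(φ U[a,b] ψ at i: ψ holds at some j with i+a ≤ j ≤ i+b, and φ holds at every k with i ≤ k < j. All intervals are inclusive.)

Need some j in [2,3] with (x U[0,1] (¬z → ¬w)), and x at every k in [2,j-1].
  j=2: (x U[0,1] (¬z → ¬w)) holds; no prefix to check → satisfied.

Holds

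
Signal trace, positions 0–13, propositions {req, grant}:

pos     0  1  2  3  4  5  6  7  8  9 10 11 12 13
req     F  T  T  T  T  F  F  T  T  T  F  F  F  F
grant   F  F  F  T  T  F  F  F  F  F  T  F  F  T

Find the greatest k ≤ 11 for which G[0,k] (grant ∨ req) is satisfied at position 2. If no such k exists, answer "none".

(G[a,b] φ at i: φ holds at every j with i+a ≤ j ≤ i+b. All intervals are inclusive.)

2

(grant ∨ req) must hold from j=2 onward; find where it first fails.
  j=2: holds
  j=3: holds
  j=4: holds
  j=5: fails
Holds on [2,4], so largest k = 2.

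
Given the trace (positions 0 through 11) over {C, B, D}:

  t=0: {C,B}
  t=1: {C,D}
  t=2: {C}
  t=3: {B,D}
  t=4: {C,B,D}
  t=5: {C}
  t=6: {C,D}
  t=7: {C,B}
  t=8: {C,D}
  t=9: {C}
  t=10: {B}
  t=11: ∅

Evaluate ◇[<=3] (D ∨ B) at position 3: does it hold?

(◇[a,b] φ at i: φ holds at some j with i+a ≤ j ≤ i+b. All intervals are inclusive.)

True

Check (D ∨ B) at each j in [3,6]:
  j=3: true
  j=4: true
  j=5: false
  j=6: true
Found at j=3 → formula holds.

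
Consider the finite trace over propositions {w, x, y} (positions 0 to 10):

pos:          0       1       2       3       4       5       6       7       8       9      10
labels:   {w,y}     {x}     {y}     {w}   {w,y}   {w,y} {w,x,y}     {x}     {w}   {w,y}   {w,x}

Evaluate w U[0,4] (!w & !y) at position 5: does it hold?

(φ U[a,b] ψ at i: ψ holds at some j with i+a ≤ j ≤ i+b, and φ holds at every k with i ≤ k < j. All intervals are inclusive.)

True

Need some j in [5,9] with (!w & !y), and w at every k in [5,j-1].
  j=5: (!w & !y) false.
  j=6: (!w & !y) false.
  j=7: (!w & !y) holds; w holds at every k in [5,6] → satisfied.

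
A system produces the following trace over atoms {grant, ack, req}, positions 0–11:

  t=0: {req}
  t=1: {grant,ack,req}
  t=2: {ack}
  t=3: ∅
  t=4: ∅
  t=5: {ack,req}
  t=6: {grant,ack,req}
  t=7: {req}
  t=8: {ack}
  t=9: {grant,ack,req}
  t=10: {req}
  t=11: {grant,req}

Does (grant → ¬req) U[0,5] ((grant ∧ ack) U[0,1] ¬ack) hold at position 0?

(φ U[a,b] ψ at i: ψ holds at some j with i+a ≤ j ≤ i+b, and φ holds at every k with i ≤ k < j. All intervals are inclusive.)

Need some j in [0,5] with ((grant ∧ ack) U[0,1] ¬ack), and (grant → ¬req) at every k in [0,j-1].
  j=0: ((grant ∧ ack) U[0,1] ¬ack) holds; no prefix to check → satisfied.

True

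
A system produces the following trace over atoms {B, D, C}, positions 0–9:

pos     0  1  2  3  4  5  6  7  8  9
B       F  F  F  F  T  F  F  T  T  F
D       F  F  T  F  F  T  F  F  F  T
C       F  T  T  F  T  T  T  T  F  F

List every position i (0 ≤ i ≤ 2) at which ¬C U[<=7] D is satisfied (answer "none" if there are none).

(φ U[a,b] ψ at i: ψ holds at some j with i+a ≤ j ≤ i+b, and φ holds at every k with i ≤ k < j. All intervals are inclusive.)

Evaluate at each i in [0,2]:
  i=0: ✗ (lhs fails at k=1 before rhs at j=2)
  i=1: ✗ (lhs fails at k=1 before rhs at j=2)
  i=2: ✓ (rhs at j=2)

2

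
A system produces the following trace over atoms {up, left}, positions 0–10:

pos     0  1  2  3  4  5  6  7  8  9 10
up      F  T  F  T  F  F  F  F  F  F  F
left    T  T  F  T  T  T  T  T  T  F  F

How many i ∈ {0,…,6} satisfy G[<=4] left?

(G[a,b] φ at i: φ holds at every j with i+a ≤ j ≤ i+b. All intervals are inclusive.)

2

Evaluate at each i in [0,6]:
  i=0: ✗ (fails at j=2)
  i=1: ✗ (fails at j=2)
  i=2: ✗ (fails at j=2)
  i=3: ✓ (all of [3,7])
  i=4: ✓ (all of [4,8])
  i=5: ✗ (fails at j=9)
  i=6: ✗ (fails at j=9)
Positions where it holds: {3, 4} → 2.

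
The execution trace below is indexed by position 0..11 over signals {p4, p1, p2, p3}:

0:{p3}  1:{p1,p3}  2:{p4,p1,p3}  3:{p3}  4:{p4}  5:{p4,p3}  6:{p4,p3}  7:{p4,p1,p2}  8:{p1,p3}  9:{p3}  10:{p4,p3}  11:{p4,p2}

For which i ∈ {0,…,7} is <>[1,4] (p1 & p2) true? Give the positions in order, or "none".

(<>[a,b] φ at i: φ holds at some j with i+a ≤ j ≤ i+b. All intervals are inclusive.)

3, 4, 5, 6

Evaluate at each i in [0,7]:
  i=0: ✗ (none in [1,4])
  i=1: ✗ (none in [2,5])
  i=2: ✗ (none in [3,6])
  i=3: ✓ (witness j=7)
  i=4: ✓ (witness j=7)
  i=5: ✓ (witness j=7)
  i=6: ✓ (witness j=7)
  i=7: ✗ (none in [8,11])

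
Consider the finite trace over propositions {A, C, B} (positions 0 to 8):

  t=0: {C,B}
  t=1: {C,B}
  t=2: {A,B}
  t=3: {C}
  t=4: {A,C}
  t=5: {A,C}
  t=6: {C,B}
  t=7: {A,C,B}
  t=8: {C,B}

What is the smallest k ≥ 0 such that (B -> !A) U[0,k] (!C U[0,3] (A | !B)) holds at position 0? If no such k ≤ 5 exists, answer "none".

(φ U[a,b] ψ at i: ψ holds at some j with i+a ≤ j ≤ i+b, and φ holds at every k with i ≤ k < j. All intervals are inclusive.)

Need earliest j ≥ 0 with (!C U[0,3] (A | !B)), and (B -> !A) at every k in [0,j-1].
  j=0: rhs fails.
  j=1: rhs fails.
  j=2: rhs holds; lhs holds on [0,1]. k = 2.

2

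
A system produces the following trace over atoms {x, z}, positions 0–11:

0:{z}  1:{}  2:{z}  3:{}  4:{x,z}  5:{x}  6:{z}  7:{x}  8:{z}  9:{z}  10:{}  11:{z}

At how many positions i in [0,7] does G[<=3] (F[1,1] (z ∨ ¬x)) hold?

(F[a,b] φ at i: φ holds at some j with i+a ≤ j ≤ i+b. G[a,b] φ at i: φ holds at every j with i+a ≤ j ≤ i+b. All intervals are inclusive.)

2

Evaluate at each i in [0,7]:
  i=0: ✓ (all of [0,3])
  i=1: ✗ (fails at j=4)
  i=2: ✗ (fails at j=4)
  i=3: ✗ (fails at j=4)
  i=4: ✗ (fails at j=4)
  i=5: ✗ (fails at j=6)
  i=6: ✗ (fails at j=6)
  i=7: ✓ (all of [7,10])
Positions where it holds: {0, 7} → 2.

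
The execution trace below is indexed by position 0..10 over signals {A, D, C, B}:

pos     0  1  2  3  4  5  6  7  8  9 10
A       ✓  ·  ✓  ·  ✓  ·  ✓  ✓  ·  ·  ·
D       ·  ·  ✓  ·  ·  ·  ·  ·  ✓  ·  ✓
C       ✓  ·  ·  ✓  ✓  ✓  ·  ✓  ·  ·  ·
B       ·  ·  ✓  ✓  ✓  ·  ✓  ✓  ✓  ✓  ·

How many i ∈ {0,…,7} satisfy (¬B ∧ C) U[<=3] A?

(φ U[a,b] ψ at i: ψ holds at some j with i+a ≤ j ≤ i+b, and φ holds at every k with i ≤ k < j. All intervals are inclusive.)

Evaluate at each i in [0,7]:
  i=0: ✓ (rhs at j=0)
  i=1: ✗ (lhs fails at k=1 before rhs at j=2)
  i=2: ✓ (rhs at j=2)
  i=3: ✗ (lhs fails at k=3 before rhs at j=4)
  i=4: ✓ (rhs at j=4)
  i=5: ✓ (rhs at j=6; lhs holds on [5,5])
  i=6: ✓ (rhs at j=6)
  i=7: ✓ (rhs at j=7)
Positions where it holds: {0, 2, 4, 5, 6, 7} → 6.

6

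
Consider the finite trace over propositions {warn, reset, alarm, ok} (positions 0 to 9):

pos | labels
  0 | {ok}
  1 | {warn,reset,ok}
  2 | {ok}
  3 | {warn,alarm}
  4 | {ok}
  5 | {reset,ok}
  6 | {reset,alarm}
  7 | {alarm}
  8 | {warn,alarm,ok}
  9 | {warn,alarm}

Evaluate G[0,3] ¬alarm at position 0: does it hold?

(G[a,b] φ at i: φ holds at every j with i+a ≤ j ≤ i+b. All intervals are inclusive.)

Check ¬alarm at every j in [0,3]:
  j=0: true
  j=1: true
  j=2: true
  j=3: false
Fails at j=3 → formula fails.

False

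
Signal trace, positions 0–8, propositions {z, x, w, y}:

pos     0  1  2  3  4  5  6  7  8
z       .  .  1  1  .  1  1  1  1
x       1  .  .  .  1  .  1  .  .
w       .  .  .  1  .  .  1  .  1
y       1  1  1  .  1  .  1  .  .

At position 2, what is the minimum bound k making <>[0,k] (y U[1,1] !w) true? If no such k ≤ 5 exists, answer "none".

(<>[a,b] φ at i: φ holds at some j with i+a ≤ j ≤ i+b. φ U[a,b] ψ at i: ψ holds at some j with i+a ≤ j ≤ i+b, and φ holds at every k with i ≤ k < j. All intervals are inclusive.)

2

Scan j = 2,3,… for (y U[1,1] !w):
  j=2: fails
  j=3: fails
  j=4: holds
First hit at j=4, so smallest k = 4-2 = 2.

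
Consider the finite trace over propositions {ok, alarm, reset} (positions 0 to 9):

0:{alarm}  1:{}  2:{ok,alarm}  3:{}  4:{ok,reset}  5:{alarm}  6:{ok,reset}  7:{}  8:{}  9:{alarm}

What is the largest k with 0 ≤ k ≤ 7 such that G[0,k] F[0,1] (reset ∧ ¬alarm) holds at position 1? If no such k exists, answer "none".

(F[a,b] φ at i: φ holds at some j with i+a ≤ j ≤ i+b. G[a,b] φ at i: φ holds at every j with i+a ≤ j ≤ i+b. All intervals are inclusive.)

F[0,1] (reset ∧ ¬alarm) must hold from j=1 onward; find where it first fails.
  j=1: fails → no k works.

none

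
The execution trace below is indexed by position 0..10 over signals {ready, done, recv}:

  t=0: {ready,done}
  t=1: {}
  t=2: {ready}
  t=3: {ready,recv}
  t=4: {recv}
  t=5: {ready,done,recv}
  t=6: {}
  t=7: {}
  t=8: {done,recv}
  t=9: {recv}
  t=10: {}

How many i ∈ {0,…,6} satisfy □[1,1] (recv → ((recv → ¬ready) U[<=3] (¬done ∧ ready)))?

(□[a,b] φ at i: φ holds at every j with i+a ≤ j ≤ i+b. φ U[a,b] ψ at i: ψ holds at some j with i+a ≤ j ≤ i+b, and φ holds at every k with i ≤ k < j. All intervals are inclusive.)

Evaluate at each i in [0,6]:
  i=0: ✓ (all of [1,1])
  i=1: ✓ (all of [2,2])
  i=2: ✓ (all of [3,3])
  i=3: ✗ (fails at j=4)
  i=4: ✗ (fails at j=5)
  i=5: ✓ (all of [6,6])
  i=6: ✓ (all of [7,7])
Positions where it holds: {0, 1, 2, 5, 6} → 5.

5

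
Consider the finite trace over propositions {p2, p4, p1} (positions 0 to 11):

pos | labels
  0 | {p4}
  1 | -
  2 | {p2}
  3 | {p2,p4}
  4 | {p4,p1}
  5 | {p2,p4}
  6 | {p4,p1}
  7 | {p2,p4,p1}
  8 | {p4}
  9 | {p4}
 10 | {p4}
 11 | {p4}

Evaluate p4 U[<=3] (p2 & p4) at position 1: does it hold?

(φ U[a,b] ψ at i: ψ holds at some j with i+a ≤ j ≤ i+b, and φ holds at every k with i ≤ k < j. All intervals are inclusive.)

Need some j in [1,4] with (p2 & p4), and p4 at every k in [1,j-1].
  j=1: (p2 & p4) false.
  j=2: (p2 & p4) false.
  j=3: (p2 & p4) holds, but p4 fails at k=1 → not this j.
  j=4: (p2 & p4) false.
No j in the window works → until fails.

No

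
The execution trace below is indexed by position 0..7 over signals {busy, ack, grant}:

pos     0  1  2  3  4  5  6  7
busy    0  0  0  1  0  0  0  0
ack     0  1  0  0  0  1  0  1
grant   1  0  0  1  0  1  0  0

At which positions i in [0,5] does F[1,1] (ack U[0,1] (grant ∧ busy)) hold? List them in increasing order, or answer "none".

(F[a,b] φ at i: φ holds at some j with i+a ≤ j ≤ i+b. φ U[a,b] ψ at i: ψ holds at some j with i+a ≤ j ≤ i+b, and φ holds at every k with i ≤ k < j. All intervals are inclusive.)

Evaluate at each i in [0,5]:
  i=0: ✗ (none in [1,1])
  i=1: ✗ (none in [2,2])
  i=2: ✓ (witness j=3)
  i=3: ✗ (none in [4,4])
  i=4: ✗ (none in [5,5])
  i=5: ✗ (none in [6,6])

2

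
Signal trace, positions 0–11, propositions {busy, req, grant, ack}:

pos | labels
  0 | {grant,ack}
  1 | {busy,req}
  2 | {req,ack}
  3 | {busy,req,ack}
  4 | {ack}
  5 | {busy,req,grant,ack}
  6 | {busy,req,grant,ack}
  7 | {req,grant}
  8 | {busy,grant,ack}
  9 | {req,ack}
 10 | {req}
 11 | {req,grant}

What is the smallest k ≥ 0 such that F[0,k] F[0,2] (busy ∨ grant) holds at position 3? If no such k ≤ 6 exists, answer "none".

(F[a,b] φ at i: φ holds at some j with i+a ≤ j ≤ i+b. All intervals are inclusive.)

Scan j = 3,4,… for F[0,2] (busy ∨ grant):
  j=3: holds
First hit at j=3, so smallest k = 3-3 = 0.

0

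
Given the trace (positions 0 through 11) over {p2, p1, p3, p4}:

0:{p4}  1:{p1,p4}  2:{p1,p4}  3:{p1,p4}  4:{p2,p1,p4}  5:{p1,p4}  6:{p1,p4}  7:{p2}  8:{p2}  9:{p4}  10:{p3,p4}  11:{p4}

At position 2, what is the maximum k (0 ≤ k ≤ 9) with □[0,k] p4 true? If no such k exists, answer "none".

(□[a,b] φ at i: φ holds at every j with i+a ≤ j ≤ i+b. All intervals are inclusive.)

4

p4 must hold from j=2 onward; find where it first fails.
  j=2: holds
  j=3: holds
  j=4: holds
  j=5: holds
  j=6: holds
  j=7: fails
Holds on [2,6], so largest k = 4.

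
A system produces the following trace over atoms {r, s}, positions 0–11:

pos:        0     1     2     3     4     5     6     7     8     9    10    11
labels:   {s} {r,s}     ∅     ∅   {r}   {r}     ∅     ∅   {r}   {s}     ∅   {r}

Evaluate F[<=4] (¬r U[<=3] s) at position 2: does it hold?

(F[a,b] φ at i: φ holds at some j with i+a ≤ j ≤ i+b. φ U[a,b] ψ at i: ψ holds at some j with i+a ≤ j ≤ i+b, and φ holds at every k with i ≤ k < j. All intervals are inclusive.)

Check (¬r U[<=3] s) at each j in [2,6]:
  j=2: fails
  j=3: fails
  j=4: fails
  j=5: fails
  j=6: fails
No position in the window satisfies it → formula fails.

No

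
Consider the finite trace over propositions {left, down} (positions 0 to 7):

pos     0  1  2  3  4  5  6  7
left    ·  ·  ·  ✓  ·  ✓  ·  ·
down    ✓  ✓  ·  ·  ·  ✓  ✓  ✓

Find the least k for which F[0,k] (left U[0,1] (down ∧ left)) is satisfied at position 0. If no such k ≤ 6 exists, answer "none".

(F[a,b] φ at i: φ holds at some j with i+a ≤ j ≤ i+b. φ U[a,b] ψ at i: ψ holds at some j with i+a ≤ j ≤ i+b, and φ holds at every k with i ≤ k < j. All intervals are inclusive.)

5

Scan j = 0,1,… for (left U[0,1] (down ∧ left)):
  j=0: fails
  j=1: fails
  j=2: fails
  j=3: fails
  j=4: fails
  j=5: holds
First hit at j=5, so smallest k = 5-0 = 5.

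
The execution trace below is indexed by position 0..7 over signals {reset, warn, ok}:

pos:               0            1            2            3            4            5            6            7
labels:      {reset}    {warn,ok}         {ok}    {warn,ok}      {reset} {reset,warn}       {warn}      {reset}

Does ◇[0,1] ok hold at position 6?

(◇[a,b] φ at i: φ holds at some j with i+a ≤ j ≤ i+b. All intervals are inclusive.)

Check ok at each j in [6,7]:
  j=6: false
  j=7: false
No position in the window satisfies it → formula fails.

Does not hold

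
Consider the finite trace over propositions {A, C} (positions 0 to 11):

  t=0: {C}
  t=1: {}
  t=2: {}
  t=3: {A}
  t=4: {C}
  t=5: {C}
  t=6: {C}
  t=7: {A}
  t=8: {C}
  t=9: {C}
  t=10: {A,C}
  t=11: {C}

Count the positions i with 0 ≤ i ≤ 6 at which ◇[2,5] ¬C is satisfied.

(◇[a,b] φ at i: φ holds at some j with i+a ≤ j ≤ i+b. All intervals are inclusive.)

Evaluate at each i in [0,6]:
  i=0: ✓ (witness j=2)
  i=1: ✓ (witness j=3)
  i=2: ✓ (witness j=7)
  i=3: ✓ (witness j=7)
  i=4: ✓ (witness j=7)
  i=5: ✓ (witness j=7)
  i=6: ✗ (none in [8,11])
Positions where it holds: {0, 1, 2, 3, 4, 5} → 6.

6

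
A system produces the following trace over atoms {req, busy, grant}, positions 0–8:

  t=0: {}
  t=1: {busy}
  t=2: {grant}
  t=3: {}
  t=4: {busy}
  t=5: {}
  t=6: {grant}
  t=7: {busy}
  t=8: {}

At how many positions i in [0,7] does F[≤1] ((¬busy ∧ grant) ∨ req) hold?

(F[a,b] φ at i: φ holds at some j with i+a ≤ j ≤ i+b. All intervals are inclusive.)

Evaluate at each i in [0,7]:
  i=0: ✗ (none in [0,1])
  i=1: ✓ (witness j=2)
  i=2: ✓ (witness j=2)
  i=3: ✗ (none in [3,4])
  i=4: ✗ (none in [4,5])
  i=5: ✓ (witness j=6)
  i=6: ✓ (witness j=6)
  i=7: ✗ (none in [7,8])
Positions where it holds: {1, 2, 5, 6} → 4.

4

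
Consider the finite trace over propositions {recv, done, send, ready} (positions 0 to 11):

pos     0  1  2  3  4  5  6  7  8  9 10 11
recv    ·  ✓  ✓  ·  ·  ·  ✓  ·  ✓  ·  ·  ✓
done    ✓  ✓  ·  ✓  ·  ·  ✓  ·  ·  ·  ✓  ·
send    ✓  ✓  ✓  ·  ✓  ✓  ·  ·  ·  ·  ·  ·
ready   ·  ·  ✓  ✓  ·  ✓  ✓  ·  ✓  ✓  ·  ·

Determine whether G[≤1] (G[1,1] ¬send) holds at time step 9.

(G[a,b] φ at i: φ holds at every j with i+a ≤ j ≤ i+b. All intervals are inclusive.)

Holds

Check G[1,1] ¬send at every j in [9,10]:
  j=9: holds on [10,10]
  j=10: holds on [11,11]
All positions satisfy it → formula holds.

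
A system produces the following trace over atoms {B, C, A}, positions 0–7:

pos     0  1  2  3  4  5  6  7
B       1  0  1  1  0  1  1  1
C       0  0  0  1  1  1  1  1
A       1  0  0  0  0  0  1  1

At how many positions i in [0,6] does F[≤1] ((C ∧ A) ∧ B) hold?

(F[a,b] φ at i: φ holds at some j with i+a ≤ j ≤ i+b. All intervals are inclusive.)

Evaluate at each i in [0,6]:
  i=0: ✗ (none in [0,1])
  i=1: ✗ (none in [1,2])
  i=2: ✗ (none in [2,3])
  i=3: ✗ (none in [3,4])
  i=4: ✗ (none in [4,5])
  i=5: ✓ (witness j=6)
  i=6: ✓ (witness j=6)
Positions where it holds: {5, 6} → 2.

2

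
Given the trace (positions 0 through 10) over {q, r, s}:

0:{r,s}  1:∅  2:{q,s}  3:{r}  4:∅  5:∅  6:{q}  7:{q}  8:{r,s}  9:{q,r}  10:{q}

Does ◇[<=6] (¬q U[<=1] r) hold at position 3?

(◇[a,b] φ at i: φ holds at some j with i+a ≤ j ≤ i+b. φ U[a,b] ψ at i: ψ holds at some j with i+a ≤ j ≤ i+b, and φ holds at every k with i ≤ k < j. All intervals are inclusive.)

Check (¬q U[<=1] r) at each j in [3,9]:
  j=3: holds
  j=4: fails
  j=5: fails
  j=6: fails
  j=7: fails
  j=8: holds
  j=9: holds
Found at j=3 → formula holds.

True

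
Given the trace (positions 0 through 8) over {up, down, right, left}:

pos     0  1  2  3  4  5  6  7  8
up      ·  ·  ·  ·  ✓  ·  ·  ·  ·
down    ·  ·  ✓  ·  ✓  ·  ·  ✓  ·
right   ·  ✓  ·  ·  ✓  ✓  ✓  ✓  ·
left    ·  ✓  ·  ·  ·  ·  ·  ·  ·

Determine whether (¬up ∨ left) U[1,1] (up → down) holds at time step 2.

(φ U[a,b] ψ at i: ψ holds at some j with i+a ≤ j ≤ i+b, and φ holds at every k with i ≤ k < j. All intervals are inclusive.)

Need some j in [3,3] with (up → down), and (¬up ∨ left) at every k in [2,j-1].
  j=3: (up → down) holds; (¬up ∨ left) holds at every k in [2,2] → satisfied.

True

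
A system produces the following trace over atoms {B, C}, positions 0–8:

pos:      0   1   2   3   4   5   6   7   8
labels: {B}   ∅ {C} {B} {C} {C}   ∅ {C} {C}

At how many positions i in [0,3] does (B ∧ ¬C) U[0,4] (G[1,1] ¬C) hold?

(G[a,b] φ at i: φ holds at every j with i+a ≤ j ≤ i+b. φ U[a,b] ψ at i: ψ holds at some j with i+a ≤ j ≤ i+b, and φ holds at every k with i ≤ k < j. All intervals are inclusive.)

Evaluate at each i in [0,3]:
  i=0: ✓ (rhs at j=0)
  i=1: ✗ (lhs fails at k=1 before rhs at j=2)
  i=2: ✓ (rhs at j=2)
  i=3: ✗ (lhs fails at k=4 before rhs at j=5)
Positions where it holds: {0, 2} → 2.

2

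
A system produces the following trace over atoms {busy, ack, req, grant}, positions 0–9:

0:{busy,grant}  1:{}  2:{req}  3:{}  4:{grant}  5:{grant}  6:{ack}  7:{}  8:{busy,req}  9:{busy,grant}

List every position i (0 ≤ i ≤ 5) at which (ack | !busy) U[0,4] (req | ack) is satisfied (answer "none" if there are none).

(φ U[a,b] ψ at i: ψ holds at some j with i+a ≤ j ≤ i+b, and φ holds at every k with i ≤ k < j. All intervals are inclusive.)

Evaluate at each i in [0,5]:
  i=0: ✗ (lhs fails at k=0 before rhs at j=2)
  i=1: ✓ (rhs at j=2; lhs holds on [1,1])
  i=2: ✓ (rhs at j=2)
  i=3: ✓ (rhs at j=6; lhs holds on [3,5])
  i=4: ✓ (rhs at j=6; lhs holds on [4,5])
  i=5: ✓ (rhs at j=6; lhs holds on [5,5])

1, 2, 3, 4, 5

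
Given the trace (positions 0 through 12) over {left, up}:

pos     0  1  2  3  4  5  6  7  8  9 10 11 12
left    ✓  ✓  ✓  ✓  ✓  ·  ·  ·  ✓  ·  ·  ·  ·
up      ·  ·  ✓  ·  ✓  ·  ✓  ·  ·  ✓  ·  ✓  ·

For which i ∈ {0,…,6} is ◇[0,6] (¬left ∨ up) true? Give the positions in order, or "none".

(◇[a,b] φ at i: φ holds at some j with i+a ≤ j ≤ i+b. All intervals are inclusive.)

0, 1, 2, 3, 4, 5, 6

Evaluate at each i in [0,6]:
  i=0: ✓ (witness j=2)
  i=1: ✓ (witness j=2)
  i=2: ✓ (witness j=2)
  i=3: ✓ (witness j=4)
  i=4: ✓ (witness j=4)
  i=5: ✓ (witness j=5)
  i=6: ✓ (witness j=6)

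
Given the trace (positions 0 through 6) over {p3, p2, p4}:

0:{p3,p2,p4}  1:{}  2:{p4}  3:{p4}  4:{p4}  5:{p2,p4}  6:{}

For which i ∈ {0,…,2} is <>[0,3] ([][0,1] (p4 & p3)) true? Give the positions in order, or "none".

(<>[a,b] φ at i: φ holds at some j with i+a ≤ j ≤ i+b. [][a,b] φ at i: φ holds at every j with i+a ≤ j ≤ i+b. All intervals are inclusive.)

Evaluate at each i in [0,2]:
  i=0: ✗ (none in [0,3])
  i=1: ✗ (none in [1,4])
  i=2: ✗ (none in [2,5])

none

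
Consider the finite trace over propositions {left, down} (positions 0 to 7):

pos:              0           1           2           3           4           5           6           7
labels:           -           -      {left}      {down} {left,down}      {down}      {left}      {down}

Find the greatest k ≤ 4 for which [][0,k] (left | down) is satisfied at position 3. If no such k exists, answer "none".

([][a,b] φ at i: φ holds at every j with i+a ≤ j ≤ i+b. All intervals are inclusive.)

4

(left | down) must hold from j=3 onward; find where it first fails.
  j=3: holds
  j=4: holds
  j=5: holds
  j=6: holds
  j=7: holds
Holds through j=7; largest k = 4.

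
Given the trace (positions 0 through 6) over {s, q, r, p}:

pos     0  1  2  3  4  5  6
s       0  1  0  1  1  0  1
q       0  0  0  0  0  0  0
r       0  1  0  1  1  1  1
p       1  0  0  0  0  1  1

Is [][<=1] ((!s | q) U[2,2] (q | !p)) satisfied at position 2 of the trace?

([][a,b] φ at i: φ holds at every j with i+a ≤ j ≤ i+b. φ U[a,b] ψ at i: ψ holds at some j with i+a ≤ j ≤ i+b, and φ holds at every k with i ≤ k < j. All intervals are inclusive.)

Does not hold

Check ((!s | q) U[2,2] (q | !p)) at every j in [2,3]:
  j=2: fails
  j=3: fails
Fails at j=2 → formula fails.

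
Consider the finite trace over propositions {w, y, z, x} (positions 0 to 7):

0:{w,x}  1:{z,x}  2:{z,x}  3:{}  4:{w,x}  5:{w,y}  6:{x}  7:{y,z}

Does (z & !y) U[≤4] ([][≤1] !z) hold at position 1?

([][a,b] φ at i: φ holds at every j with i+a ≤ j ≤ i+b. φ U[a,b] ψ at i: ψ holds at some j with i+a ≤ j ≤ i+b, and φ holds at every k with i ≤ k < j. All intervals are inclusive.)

Need some j in [1,5] with [][≤1] !z, and (z & !y) at every k in [1,j-1].
  j=1: [][≤1] !z — fails at 1.
  j=2: [][≤1] !z — fails at 2.
  j=3: [][≤1] !z holds; (z & !y) holds at every k in [1,2] → satisfied.

Holds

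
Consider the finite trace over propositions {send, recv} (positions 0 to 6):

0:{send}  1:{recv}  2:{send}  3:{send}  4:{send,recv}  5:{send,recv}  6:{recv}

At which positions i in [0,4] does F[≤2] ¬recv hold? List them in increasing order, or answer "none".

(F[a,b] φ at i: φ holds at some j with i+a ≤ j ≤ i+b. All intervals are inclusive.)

0, 1, 2, 3

Evaluate at each i in [0,4]:
  i=0: ✓ (witness j=0)
  i=1: ✓ (witness j=2)
  i=2: ✓ (witness j=2)
  i=3: ✓ (witness j=3)
  i=4: ✗ (none in [4,6])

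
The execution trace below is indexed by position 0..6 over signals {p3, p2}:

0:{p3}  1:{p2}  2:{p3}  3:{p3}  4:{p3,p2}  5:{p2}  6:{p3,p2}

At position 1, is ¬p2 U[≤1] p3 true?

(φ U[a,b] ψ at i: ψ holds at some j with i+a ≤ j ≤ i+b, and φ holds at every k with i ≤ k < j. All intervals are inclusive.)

Need some j in [1,2] with p3, and ¬p2 at every k in [1,j-1].
  j=1: p3 false.
  j=2: p3 holds, but ¬p2 fails at k=1 → not this j.
No j in the window works → until fails.

False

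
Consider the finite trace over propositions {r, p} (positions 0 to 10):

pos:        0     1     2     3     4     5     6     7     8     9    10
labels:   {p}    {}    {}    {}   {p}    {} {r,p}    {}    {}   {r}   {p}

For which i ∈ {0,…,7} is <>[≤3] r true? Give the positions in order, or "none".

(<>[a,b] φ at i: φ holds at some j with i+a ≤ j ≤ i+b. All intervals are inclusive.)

3, 4, 5, 6, 7

Evaluate at each i in [0,7]:
  i=0: ✗ (none in [0,3])
  i=1: ✗ (none in [1,4])
  i=2: ✗ (none in [2,5])
  i=3: ✓ (witness j=6)
  i=4: ✓ (witness j=6)
  i=5: ✓ (witness j=6)
  i=6: ✓ (witness j=6)
  i=7: ✓ (witness j=9)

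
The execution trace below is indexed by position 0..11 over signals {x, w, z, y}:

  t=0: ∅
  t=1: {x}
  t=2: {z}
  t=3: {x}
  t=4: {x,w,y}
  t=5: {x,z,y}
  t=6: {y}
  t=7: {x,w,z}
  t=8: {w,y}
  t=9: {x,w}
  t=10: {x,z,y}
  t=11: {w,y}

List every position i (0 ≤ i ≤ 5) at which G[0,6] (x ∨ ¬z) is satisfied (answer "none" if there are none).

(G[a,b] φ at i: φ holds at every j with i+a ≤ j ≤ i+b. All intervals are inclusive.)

3, 4, 5

Evaluate at each i in [0,5]:
  i=0: ✗ (fails at j=2)
  i=1: ✗ (fails at j=2)
  i=2: ✗ (fails at j=2)
  i=3: ✓ (all of [3,9])
  i=4: ✓ (all of [4,10])
  i=5: ✓ (all of [5,11])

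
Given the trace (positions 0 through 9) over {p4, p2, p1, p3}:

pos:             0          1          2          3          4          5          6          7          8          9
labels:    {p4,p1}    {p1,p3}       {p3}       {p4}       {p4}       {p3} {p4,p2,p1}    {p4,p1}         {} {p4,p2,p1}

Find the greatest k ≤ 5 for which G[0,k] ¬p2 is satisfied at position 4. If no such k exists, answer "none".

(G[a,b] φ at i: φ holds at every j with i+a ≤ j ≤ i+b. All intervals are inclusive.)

¬p2 must hold from j=4 onward; find where it first fails.
  j=4: holds
  j=5: holds
  j=6: fails
Holds on [4,5], so largest k = 1.

1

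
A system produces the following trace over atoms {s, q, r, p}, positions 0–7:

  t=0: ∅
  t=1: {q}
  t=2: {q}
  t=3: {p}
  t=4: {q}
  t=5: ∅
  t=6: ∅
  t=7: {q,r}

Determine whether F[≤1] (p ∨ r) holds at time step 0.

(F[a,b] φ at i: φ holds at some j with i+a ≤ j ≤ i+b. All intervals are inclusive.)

Check (p ∨ r) at each j in [0,1]:
  j=0: false
  j=1: false
No position in the window satisfies it → formula fails.

False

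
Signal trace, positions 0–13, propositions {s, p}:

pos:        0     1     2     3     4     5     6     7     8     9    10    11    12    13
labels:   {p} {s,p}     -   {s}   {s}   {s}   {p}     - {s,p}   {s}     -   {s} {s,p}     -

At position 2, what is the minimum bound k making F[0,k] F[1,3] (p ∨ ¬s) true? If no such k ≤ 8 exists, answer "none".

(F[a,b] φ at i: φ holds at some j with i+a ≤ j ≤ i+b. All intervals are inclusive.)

1

Scan j = 2,3,… for F[1,3] (p ∨ ¬s):
  j=2: fails
  j=3: holds
First hit at j=3, so smallest k = 3-2 = 1.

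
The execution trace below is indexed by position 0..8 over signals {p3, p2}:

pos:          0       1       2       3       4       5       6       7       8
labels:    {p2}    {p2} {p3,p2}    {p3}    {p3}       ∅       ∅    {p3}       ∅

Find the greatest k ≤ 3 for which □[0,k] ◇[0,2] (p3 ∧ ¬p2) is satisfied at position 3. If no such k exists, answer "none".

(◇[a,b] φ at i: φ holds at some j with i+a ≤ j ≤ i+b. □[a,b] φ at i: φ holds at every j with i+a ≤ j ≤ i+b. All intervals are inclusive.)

◇[0,2] (p3 ∧ ¬p2) must hold from j=3 onward; find where it first fails.
  j=3: holds
  j=4: holds
  j=5: holds
  j=6: holds
Holds through j=6; largest k = 3.

3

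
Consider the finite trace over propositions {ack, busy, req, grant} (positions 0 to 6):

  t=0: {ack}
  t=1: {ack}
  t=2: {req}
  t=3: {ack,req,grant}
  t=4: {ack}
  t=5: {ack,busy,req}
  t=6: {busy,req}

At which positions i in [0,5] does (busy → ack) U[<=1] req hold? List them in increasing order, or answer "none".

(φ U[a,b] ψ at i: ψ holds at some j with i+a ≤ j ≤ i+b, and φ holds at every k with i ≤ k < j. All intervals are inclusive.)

1, 2, 3, 4, 5

Evaluate at each i in [0,5]:
  i=0: ✗ (no rhs in [0,1])
  i=1: ✓ (rhs at j=2; lhs holds on [1,1])
  i=2: ✓ (rhs at j=2)
  i=3: ✓ (rhs at j=3)
  i=4: ✓ (rhs at j=5; lhs holds on [4,4])
  i=5: ✓ (rhs at j=5)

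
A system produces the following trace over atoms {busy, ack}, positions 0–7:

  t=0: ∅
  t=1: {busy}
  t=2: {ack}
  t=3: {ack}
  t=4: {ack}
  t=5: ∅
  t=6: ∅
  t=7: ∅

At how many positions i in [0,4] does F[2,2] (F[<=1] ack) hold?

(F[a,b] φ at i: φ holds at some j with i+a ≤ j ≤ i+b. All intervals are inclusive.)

Evaluate at each i in [0,4]:
  i=0: ✓ (witness j=2)
  i=1: ✓ (witness j=3)
  i=2: ✓ (witness j=4)
  i=3: ✗ (none in [5,5])
  i=4: ✗ (none in [6,6])
Positions where it holds: {0, 1, 2} → 3.

3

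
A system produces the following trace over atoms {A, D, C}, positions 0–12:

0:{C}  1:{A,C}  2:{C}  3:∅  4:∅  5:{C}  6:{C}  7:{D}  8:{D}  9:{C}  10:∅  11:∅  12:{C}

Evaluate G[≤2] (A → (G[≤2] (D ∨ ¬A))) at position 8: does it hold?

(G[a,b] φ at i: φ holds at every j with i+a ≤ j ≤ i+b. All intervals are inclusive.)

Check (A → (G[≤2] (D ∨ ¬A))) at every j in [8,10]:
  j=8: antecedent false → ✓
  j=9: antecedent false → ✓
  j=10: antecedent false → ✓
All positions satisfy it → formula holds.

Holds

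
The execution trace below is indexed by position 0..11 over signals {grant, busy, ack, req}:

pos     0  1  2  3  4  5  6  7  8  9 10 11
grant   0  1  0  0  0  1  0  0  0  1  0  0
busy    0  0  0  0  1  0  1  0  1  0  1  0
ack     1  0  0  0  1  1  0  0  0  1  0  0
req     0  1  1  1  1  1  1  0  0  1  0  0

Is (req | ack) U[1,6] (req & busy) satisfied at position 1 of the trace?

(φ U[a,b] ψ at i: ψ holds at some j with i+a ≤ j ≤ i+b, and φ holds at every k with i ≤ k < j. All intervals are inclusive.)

Need some j in [2,7] with (req & busy), and (req | ack) at every k in [1,j-1].
  j=2: (req & busy) false.
  j=3: (req & busy) false.
  j=4: (req & busy) holds; (req | ack) holds at every k in [1,3] → satisfied.

Yes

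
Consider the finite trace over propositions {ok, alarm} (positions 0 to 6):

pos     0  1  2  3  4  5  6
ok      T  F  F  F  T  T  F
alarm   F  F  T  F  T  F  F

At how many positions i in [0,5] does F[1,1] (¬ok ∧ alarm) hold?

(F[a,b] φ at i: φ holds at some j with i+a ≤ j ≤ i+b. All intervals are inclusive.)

Evaluate at each i in [0,5]:
  i=0: ✗ (none in [1,1])
  i=1: ✓ (witness j=2)
  i=2: ✗ (none in [3,3])
  i=3: ✗ (none in [4,4])
  i=4: ✗ (none in [5,5])
  i=5: ✗ (none in [6,6])
Positions where it holds: {1} → 1.

1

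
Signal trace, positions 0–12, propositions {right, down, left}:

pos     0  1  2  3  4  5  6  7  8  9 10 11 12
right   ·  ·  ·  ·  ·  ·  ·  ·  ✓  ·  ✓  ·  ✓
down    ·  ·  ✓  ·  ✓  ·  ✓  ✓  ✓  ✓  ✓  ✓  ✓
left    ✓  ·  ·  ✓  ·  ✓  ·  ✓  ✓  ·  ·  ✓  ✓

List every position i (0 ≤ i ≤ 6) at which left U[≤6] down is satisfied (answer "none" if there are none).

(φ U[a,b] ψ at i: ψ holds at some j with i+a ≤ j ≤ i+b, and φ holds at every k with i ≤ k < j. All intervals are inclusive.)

2, 3, 4, 5, 6

Evaluate at each i in [0,6]:
  i=0: ✗ (lhs fails at k=1 before rhs at j=2)
  i=1: ✗ (lhs fails at k=1 before rhs at j=2)
  i=2: ✓ (rhs at j=2)
  i=3: ✓ (rhs at j=4; lhs holds on [3,3])
  i=4: ✓ (rhs at j=4)
  i=5: ✓ (rhs at j=6; lhs holds on [5,5])
  i=6: ✓ (rhs at j=6)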